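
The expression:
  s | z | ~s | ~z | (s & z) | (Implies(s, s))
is always true.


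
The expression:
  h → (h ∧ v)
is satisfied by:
  {v: True, h: False}
  {h: False, v: False}
  {h: True, v: True}


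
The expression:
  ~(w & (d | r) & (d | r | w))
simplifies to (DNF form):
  ~w | (~d & ~r)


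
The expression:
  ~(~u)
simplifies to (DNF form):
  u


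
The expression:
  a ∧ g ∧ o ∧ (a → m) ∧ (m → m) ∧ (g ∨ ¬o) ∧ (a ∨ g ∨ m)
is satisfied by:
  {a: True, m: True, g: True, o: True}


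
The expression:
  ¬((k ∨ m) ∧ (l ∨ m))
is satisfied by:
  {l: False, m: False, k: False}
  {k: True, l: False, m: False}
  {l: True, k: False, m: False}


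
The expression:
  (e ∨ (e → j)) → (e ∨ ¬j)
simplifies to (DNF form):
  e ∨ ¬j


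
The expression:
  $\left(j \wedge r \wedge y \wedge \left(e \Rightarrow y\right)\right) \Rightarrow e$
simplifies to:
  $e \vee \neg j \vee \neg r \vee \neg y$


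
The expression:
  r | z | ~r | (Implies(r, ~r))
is always true.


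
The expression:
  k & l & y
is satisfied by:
  {k: True, y: True, l: True}


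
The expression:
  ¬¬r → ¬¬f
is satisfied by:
  {f: True, r: False}
  {r: False, f: False}
  {r: True, f: True}


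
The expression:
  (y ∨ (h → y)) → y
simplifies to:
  h ∨ y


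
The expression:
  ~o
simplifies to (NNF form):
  ~o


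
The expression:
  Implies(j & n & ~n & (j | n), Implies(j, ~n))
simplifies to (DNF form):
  True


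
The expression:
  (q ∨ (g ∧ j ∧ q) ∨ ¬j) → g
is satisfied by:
  {g: True, j: True, q: False}
  {g: True, j: False, q: False}
  {q: True, g: True, j: True}
  {q: True, g: True, j: False}
  {j: True, q: False, g: False}


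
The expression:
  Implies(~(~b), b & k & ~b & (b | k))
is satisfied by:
  {b: False}


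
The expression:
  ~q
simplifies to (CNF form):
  ~q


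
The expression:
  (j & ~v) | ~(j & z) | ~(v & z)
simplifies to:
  ~j | ~v | ~z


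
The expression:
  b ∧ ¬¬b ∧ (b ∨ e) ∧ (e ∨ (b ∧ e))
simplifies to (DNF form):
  b ∧ e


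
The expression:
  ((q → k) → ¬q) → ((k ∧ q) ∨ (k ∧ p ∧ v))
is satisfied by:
  {q: True, v: True, p: True, k: True}
  {q: True, v: True, k: True, p: False}
  {q: True, p: True, k: True, v: False}
  {q: True, k: True, p: False, v: False}
  {v: True, p: True, k: True, q: False}


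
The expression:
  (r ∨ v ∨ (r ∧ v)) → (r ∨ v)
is always true.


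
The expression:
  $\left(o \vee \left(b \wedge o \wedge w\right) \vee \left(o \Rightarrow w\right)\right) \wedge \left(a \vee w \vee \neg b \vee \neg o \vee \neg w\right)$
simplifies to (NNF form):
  $\text{True}$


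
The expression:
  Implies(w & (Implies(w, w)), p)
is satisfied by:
  {p: True, w: False}
  {w: False, p: False}
  {w: True, p: True}


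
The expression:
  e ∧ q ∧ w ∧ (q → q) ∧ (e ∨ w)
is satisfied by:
  {e: True, w: True, q: True}


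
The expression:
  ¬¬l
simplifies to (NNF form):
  l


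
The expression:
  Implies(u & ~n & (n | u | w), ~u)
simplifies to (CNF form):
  n | ~u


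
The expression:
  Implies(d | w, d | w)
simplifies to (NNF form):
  True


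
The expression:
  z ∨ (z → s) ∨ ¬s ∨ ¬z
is always true.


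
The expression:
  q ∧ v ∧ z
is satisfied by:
  {z: True, q: True, v: True}


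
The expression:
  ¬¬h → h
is always true.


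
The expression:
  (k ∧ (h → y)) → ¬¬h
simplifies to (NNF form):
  h ∨ ¬k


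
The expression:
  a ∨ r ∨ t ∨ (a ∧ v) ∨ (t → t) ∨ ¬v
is always true.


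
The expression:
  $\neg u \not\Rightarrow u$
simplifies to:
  $\neg u$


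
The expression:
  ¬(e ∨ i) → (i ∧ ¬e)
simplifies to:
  e ∨ i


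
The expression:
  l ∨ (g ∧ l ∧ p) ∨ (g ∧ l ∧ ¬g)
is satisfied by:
  {l: True}


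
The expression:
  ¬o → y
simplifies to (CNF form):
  o ∨ y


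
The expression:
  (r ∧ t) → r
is always true.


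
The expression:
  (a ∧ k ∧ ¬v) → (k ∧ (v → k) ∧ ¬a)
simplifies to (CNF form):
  v ∨ ¬a ∨ ¬k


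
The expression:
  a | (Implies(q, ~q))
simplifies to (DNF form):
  a | ~q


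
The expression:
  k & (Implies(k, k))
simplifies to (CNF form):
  k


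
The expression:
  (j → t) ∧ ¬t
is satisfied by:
  {t: False, j: False}


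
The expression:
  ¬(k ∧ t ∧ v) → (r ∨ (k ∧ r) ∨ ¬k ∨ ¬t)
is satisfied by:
  {r: True, v: True, k: False, t: False}
  {r: True, k: False, v: False, t: False}
  {v: True, r: False, k: False, t: False}
  {r: False, k: False, v: False, t: False}
  {t: True, r: True, v: True, k: False}
  {t: True, r: True, k: False, v: False}
  {t: True, v: True, r: False, k: False}
  {t: True, r: False, k: False, v: False}
  {r: True, k: True, v: True, t: False}
  {r: True, k: True, t: False, v: False}
  {k: True, v: True, t: False, r: False}
  {k: True, t: False, v: False, r: False}
  {r: True, k: True, t: True, v: True}
  {r: True, k: True, t: True, v: False}
  {k: True, t: True, v: True, r: False}


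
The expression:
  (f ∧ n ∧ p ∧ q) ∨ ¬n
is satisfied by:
  {f: True, q: True, p: True, n: False}
  {f: True, q: True, p: False, n: False}
  {f: True, p: True, q: False, n: False}
  {f: True, p: False, q: False, n: False}
  {q: True, p: True, f: False, n: False}
  {q: True, p: False, f: False, n: False}
  {p: True, f: False, q: False, n: False}
  {p: False, f: False, q: False, n: False}
  {n: True, f: True, q: True, p: True}


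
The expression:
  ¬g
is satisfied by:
  {g: False}


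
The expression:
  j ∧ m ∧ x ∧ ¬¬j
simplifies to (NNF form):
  j ∧ m ∧ x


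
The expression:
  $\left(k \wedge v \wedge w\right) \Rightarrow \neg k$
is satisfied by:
  {w: False, k: False, v: False}
  {v: True, w: False, k: False}
  {k: True, w: False, v: False}
  {v: True, k: True, w: False}
  {w: True, v: False, k: False}
  {v: True, w: True, k: False}
  {k: True, w: True, v: False}


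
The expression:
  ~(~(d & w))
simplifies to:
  d & w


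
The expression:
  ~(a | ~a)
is never true.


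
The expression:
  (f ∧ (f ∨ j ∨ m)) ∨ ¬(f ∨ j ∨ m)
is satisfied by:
  {f: True, m: False, j: False}
  {j: True, f: True, m: False}
  {f: True, m: True, j: False}
  {j: True, f: True, m: True}
  {j: False, m: False, f: False}


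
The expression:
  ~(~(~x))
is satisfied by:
  {x: False}


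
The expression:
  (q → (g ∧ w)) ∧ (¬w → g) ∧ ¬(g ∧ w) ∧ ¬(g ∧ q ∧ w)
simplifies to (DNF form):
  (g ∧ ¬g ∧ ¬q) ∨ (g ∧ ¬q ∧ ¬w) ∨ (w ∧ ¬g ∧ ¬q) ∨ (w ∧ ¬q ∧ ¬w)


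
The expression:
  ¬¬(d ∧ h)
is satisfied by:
  {h: True, d: True}


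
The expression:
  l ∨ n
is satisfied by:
  {n: True, l: True}
  {n: True, l: False}
  {l: True, n: False}


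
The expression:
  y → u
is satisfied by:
  {u: True, y: False}
  {y: False, u: False}
  {y: True, u: True}


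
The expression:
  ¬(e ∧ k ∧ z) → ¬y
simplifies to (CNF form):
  (e ∨ ¬y) ∧ (k ∨ ¬y) ∧ (z ∨ ¬y)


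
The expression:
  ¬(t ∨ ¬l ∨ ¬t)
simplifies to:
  False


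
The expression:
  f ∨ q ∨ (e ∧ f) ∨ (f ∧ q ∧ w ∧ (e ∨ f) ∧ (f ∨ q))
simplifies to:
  f ∨ q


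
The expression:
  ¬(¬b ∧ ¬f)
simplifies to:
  b ∨ f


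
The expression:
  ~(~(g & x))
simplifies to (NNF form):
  g & x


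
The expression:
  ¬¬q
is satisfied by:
  {q: True}


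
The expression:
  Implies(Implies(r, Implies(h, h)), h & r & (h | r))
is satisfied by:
  {r: True, h: True}


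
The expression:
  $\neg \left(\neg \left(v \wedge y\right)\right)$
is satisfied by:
  {y: True, v: True}


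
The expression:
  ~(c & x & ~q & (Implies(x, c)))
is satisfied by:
  {q: True, c: False, x: False}
  {c: False, x: False, q: False}
  {x: True, q: True, c: False}
  {x: True, c: False, q: False}
  {q: True, c: True, x: False}
  {c: True, q: False, x: False}
  {x: True, c: True, q: True}


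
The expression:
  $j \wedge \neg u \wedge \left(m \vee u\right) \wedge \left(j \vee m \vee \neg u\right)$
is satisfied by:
  {m: True, j: True, u: False}


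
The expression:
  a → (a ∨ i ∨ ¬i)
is always true.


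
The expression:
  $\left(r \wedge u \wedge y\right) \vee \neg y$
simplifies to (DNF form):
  $\left(r \wedge u\right) \vee \neg y$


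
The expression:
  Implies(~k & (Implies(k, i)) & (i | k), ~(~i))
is always true.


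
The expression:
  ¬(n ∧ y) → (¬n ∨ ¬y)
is always true.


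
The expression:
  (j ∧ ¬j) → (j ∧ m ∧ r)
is always true.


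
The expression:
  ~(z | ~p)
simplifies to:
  p & ~z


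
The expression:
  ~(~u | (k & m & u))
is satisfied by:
  {u: True, k: False, m: False}
  {u: True, m: True, k: False}
  {u: True, k: True, m: False}


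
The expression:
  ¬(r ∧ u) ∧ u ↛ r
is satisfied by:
  {u: True, r: False}


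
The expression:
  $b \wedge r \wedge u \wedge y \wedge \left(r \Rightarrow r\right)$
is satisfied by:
  {r: True, u: True, b: True, y: True}


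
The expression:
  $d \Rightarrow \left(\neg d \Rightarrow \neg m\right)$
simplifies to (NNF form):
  $\text{True}$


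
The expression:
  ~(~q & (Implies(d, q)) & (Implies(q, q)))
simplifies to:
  d | q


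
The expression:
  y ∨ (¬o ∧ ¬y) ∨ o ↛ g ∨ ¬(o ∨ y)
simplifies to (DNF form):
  y ∨ ¬g ∨ ¬o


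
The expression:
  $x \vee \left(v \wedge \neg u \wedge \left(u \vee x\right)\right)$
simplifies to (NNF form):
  $x$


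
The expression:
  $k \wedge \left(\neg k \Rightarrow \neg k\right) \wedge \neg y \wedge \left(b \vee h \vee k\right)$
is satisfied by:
  {k: True, y: False}


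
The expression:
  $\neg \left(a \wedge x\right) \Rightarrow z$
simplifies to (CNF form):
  $\left(a \vee z\right) \wedge \left(x \vee z\right)$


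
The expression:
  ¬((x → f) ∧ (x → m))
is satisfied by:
  {x: True, m: False, f: False}
  {f: True, x: True, m: False}
  {m: True, x: True, f: False}


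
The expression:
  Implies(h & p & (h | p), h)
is always true.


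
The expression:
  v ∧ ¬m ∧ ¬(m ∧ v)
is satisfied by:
  {v: True, m: False}


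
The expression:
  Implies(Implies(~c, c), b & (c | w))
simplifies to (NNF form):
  b | ~c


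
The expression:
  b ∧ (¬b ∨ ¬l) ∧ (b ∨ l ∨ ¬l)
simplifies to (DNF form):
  b ∧ ¬l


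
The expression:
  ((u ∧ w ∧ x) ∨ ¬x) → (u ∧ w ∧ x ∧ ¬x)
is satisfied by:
  {x: True, w: False, u: False}
  {u: True, x: True, w: False}
  {w: True, x: True, u: False}


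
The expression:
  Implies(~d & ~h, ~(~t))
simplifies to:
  d | h | t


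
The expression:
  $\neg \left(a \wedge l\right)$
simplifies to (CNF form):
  $\neg a \vee \neg l$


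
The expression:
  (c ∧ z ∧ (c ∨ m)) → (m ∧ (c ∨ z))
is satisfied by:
  {m: True, c: False, z: False}
  {c: False, z: False, m: False}
  {z: True, m: True, c: False}
  {z: True, c: False, m: False}
  {m: True, c: True, z: False}
  {c: True, m: False, z: False}
  {z: True, c: True, m: True}


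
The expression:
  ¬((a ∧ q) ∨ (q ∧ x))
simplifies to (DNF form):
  (¬a ∧ ¬x) ∨ ¬q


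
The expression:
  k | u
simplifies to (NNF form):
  k | u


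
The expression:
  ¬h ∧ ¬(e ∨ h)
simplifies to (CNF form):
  ¬e ∧ ¬h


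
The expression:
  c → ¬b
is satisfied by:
  {c: False, b: False}
  {b: True, c: False}
  {c: True, b: False}


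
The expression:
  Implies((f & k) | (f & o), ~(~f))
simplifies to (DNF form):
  True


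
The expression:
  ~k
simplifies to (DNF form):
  ~k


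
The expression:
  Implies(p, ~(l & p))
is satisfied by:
  {l: False, p: False}
  {p: True, l: False}
  {l: True, p: False}


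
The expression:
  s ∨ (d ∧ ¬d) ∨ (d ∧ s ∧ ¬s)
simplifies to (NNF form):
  s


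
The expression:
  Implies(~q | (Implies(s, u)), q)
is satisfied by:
  {q: True}


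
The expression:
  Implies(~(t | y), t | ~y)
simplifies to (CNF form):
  True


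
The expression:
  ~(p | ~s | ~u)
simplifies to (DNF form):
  s & u & ~p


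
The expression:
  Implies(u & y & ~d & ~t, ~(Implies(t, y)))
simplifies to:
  d | t | ~u | ~y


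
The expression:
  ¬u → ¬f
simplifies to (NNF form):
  u ∨ ¬f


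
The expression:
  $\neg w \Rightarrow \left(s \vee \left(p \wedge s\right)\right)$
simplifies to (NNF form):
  $s \vee w$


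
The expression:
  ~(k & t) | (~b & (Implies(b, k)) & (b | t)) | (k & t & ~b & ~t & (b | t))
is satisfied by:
  {k: False, t: False, b: False}
  {b: True, k: False, t: False}
  {t: True, k: False, b: False}
  {b: True, t: True, k: False}
  {k: True, b: False, t: False}
  {b: True, k: True, t: False}
  {t: True, k: True, b: False}


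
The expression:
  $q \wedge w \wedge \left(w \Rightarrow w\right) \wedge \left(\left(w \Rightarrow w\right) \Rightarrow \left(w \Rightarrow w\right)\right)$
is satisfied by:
  {w: True, q: True}


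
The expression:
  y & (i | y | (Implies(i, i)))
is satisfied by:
  {y: True}


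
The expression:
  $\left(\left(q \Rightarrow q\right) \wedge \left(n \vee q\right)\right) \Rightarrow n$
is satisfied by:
  {n: True, q: False}
  {q: False, n: False}
  {q: True, n: True}


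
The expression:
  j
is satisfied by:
  {j: True}


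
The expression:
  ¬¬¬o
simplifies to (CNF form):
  ¬o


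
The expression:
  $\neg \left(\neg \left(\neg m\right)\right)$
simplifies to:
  $\neg m$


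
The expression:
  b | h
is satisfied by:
  {b: True, h: True}
  {b: True, h: False}
  {h: True, b: False}


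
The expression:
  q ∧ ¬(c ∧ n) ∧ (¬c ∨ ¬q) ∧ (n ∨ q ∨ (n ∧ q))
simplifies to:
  q ∧ ¬c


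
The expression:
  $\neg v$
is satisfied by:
  {v: False}


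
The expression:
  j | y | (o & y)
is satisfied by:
  {y: True, j: True}
  {y: True, j: False}
  {j: True, y: False}


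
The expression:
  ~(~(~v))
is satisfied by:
  {v: False}


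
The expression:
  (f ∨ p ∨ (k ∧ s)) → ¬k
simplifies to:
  (¬f ∧ ¬p ∧ ¬s) ∨ ¬k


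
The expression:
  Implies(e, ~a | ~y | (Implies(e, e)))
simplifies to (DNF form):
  True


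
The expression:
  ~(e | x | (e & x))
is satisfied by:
  {x: False, e: False}


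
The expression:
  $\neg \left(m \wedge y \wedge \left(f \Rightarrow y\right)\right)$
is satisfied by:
  {m: False, y: False}
  {y: True, m: False}
  {m: True, y: False}


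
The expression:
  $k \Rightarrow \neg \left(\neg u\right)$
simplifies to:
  $u \vee \neg k$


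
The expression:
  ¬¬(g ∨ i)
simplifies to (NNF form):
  g ∨ i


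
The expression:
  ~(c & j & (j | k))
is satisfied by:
  {c: False, j: False}
  {j: True, c: False}
  {c: True, j: False}


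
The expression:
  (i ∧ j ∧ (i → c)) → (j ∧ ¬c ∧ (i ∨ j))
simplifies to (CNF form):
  ¬c ∨ ¬i ∨ ¬j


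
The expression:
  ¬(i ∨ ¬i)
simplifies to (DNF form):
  False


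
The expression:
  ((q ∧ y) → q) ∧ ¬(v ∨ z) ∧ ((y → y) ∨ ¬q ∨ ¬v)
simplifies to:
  ¬v ∧ ¬z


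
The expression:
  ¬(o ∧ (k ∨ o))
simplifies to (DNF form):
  ¬o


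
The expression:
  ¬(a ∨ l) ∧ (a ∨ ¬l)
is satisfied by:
  {l: False, a: False}


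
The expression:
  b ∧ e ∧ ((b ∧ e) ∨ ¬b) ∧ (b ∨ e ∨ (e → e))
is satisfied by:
  {e: True, b: True}


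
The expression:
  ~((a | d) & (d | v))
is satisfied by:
  {d: False, v: False, a: False}
  {a: True, d: False, v: False}
  {v: True, d: False, a: False}


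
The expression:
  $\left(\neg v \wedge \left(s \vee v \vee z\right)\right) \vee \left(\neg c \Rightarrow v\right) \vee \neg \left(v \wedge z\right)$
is always true.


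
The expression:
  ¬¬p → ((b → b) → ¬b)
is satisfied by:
  {p: False, b: False}
  {b: True, p: False}
  {p: True, b: False}


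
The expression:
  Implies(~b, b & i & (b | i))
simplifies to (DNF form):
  b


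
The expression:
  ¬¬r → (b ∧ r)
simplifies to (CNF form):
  b ∨ ¬r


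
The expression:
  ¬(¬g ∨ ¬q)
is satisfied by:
  {g: True, q: True}


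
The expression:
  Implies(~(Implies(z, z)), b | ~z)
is always true.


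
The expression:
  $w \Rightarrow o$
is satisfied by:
  {o: True, w: False}
  {w: False, o: False}
  {w: True, o: True}


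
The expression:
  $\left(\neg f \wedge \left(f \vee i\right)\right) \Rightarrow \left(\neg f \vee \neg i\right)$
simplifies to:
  $\text{True}$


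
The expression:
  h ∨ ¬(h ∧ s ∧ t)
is always true.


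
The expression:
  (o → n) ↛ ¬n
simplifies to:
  n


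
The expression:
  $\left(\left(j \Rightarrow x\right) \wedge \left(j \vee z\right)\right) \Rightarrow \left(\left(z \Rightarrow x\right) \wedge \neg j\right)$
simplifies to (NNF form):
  $\left(j \wedge \neg x\right) \vee \left(x \wedge \neg j\right) \vee \left(\neg j \wedge \neg z\right)$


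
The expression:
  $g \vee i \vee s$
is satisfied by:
  {i: True, g: True, s: True}
  {i: True, g: True, s: False}
  {i: True, s: True, g: False}
  {i: True, s: False, g: False}
  {g: True, s: True, i: False}
  {g: True, s: False, i: False}
  {s: True, g: False, i: False}


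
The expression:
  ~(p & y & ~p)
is always true.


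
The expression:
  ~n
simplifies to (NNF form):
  ~n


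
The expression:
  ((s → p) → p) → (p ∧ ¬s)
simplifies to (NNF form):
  ¬s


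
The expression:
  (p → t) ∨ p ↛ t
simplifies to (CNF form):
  True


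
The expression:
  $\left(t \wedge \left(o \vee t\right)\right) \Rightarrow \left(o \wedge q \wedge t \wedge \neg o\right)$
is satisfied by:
  {t: False}


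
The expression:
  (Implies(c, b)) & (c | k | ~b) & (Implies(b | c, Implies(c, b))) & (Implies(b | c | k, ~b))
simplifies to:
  ~b & ~c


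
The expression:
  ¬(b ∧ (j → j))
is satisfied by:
  {b: False}


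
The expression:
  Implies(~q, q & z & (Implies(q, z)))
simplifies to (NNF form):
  q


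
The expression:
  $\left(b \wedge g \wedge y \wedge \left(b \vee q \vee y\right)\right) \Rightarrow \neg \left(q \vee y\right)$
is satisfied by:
  {g: False, y: False, b: False}
  {b: True, g: False, y: False}
  {y: True, g: False, b: False}
  {b: True, y: True, g: False}
  {g: True, b: False, y: False}
  {b: True, g: True, y: False}
  {y: True, g: True, b: False}


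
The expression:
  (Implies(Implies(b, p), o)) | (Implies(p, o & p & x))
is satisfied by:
  {o: True, p: False}
  {p: False, o: False}
  {p: True, o: True}


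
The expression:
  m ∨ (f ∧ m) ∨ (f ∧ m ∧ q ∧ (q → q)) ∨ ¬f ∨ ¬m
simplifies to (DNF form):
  True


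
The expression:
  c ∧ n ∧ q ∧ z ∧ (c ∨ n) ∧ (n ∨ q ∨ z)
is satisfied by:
  {c: True, z: True, q: True, n: True}


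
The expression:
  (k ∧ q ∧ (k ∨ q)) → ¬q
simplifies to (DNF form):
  ¬k ∨ ¬q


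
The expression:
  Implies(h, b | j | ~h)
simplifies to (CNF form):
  b | j | ~h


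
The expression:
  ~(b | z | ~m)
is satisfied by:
  {m: True, z: False, b: False}


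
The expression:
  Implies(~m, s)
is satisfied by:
  {m: True, s: True}
  {m: True, s: False}
  {s: True, m: False}


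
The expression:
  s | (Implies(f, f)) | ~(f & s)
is always true.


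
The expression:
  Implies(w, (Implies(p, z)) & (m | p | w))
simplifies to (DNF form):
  z | ~p | ~w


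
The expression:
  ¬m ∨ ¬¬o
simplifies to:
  o ∨ ¬m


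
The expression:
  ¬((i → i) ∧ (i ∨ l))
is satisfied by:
  {i: False, l: False}


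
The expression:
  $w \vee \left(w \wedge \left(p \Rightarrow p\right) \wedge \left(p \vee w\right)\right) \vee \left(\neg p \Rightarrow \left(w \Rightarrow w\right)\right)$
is always true.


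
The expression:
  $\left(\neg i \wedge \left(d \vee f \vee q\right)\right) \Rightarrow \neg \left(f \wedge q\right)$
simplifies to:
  $i \vee \neg f \vee \neg q$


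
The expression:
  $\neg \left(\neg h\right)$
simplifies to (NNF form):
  $h$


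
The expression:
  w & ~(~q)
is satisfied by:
  {w: True, q: True}


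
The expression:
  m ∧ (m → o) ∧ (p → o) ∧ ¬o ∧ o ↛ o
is never true.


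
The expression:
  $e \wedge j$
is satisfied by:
  {j: True, e: True}


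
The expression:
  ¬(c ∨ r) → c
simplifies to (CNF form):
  c ∨ r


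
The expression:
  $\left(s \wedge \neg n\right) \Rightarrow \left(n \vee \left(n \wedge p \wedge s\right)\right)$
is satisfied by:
  {n: True, s: False}
  {s: False, n: False}
  {s: True, n: True}


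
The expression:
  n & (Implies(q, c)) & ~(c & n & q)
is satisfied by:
  {n: True, q: False}


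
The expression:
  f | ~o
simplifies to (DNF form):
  f | ~o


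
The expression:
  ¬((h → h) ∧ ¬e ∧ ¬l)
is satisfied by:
  {l: True, e: True}
  {l: True, e: False}
  {e: True, l: False}


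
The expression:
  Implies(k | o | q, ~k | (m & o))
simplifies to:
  ~k | (m & o)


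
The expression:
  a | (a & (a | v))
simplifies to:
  a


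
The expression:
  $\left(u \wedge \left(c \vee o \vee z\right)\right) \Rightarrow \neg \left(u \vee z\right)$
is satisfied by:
  {o: False, c: False, u: False, z: False}
  {z: True, o: False, c: False, u: False}
  {c: True, z: False, o: False, u: False}
  {z: True, c: True, o: False, u: False}
  {o: True, z: False, c: False, u: False}
  {z: True, o: True, c: False, u: False}
  {c: True, o: True, z: False, u: False}
  {z: True, c: True, o: True, u: False}
  {u: True, z: False, o: False, c: False}


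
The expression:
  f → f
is always true.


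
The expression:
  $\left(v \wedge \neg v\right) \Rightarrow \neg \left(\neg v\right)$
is always true.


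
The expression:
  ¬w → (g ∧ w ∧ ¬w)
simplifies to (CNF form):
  w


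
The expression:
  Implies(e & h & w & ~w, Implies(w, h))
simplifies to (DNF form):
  True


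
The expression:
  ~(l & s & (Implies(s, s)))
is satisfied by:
  {l: False, s: False}
  {s: True, l: False}
  {l: True, s: False}


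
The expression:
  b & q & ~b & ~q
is never true.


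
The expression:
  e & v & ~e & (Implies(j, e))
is never true.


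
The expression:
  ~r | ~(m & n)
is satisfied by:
  {m: False, n: False, r: False}
  {r: True, m: False, n: False}
  {n: True, m: False, r: False}
  {r: True, n: True, m: False}
  {m: True, r: False, n: False}
  {r: True, m: True, n: False}
  {n: True, m: True, r: False}


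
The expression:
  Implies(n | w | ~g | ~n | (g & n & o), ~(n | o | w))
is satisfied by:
  {n: False, o: False, w: False}


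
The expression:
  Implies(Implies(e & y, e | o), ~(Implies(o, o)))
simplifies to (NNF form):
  False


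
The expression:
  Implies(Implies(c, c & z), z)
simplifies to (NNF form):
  c | z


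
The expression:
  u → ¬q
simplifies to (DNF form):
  ¬q ∨ ¬u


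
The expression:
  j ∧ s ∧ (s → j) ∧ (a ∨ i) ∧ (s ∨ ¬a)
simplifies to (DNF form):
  (a ∧ j ∧ s) ∨ (i ∧ j ∧ s)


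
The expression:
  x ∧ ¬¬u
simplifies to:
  u ∧ x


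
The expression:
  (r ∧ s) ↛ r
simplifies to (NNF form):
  False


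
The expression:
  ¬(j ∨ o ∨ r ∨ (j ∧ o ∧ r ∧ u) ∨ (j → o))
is never true.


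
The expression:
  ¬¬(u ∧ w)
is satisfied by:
  {u: True, w: True}


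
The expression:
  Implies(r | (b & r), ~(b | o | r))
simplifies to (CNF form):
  ~r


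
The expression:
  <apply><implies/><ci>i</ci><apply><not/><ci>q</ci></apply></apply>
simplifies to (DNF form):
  <apply><or/><apply><not/><ci>i</ci></apply><apply><not/><ci>q</ci></apply></apply>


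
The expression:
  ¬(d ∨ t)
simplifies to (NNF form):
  ¬d ∧ ¬t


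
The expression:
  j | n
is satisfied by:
  {n: True, j: True}
  {n: True, j: False}
  {j: True, n: False}


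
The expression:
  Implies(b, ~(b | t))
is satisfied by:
  {b: False}


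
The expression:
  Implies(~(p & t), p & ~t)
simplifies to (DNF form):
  p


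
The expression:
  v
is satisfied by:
  {v: True}


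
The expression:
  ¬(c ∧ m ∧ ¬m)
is always true.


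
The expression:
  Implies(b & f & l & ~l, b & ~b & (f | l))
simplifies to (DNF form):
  True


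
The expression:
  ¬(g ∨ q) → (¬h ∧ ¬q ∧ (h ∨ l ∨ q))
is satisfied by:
  {q: True, l: True, g: True, h: False}
  {q: True, g: True, h: False, l: False}
  {q: True, l: True, g: True, h: True}
  {q: True, g: True, h: True, l: False}
  {q: True, l: True, h: False, g: False}
  {q: True, h: False, g: False, l: False}
  {q: True, l: True, h: True, g: False}
  {q: True, h: True, g: False, l: False}
  {l: True, g: True, h: False, q: False}
  {g: True, l: False, h: False, q: False}
  {l: True, g: True, h: True, q: False}
  {g: True, h: True, l: False, q: False}
  {l: True, h: False, g: False, q: False}


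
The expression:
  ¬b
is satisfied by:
  {b: False}


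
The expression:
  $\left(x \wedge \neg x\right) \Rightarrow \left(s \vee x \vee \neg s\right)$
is always true.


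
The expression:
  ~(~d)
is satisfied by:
  {d: True}


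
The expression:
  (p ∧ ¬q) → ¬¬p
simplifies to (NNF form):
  True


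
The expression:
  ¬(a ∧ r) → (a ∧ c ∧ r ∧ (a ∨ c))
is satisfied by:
  {r: True, a: True}


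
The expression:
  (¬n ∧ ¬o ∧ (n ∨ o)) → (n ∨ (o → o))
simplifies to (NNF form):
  True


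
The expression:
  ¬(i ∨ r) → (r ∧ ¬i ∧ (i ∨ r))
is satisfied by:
  {i: True, r: True}
  {i: True, r: False}
  {r: True, i: False}


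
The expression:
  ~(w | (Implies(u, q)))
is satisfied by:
  {u: True, q: False, w: False}


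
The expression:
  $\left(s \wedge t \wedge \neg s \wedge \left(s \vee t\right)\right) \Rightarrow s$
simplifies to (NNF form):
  $\text{True}$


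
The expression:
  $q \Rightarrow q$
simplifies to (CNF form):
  $\text{True}$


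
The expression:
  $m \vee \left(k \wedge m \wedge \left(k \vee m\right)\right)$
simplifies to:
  $m$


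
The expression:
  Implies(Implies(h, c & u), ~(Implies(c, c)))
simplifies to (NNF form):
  h & (~c | ~u)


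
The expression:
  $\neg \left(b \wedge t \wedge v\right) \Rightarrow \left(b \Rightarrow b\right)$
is always true.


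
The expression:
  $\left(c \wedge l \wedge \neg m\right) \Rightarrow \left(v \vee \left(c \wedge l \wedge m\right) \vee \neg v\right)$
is always true.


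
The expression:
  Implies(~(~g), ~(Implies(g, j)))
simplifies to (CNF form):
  ~g | ~j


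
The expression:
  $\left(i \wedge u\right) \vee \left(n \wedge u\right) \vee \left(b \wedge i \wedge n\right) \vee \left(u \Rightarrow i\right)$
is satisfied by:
  {i: True, n: True, u: False}
  {i: True, u: False, n: False}
  {n: True, u: False, i: False}
  {n: False, u: False, i: False}
  {i: True, n: True, u: True}
  {i: True, u: True, n: False}
  {n: True, u: True, i: False}


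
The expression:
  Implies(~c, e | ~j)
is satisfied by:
  {c: True, e: True, j: False}
  {c: True, e: False, j: False}
  {e: True, c: False, j: False}
  {c: False, e: False, j: False}
  {j: True, c: True, e: True}
  {j: True, c: True, e: False}
  {j: True, e: True, c: False}


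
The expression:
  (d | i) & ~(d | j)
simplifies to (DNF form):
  i & ~d & ~j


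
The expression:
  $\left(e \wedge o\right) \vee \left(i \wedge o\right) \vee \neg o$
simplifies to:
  $e \vee i \vee \neg o$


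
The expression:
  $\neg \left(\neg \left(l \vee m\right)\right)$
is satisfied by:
  {m: True, l: True}
  {m: True, l: False}
  {l: True, m: False}


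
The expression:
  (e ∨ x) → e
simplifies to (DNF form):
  e ∨ ¬x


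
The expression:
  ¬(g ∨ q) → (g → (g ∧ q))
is always true.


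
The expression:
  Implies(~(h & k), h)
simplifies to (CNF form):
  h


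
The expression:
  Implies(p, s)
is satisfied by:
  {s: True, p: False}
  {p: False, s: False}
  {p: True, s: True}


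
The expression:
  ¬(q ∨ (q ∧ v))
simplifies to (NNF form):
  ¬q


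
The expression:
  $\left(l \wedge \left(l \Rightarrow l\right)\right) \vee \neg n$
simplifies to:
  $l \vee \neg n$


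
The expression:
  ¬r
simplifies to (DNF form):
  ¬r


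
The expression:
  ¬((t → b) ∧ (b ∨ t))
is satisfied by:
  {b: False}


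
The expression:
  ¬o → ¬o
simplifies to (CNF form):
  True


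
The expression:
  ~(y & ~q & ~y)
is always true.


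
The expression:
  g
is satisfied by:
  {g: True}


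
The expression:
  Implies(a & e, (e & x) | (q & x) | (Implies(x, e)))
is always true.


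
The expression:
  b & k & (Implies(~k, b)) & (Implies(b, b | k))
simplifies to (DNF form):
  b & k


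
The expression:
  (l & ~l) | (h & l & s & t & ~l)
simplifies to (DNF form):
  False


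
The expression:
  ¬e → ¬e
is always true.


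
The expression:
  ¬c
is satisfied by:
  {c: False}


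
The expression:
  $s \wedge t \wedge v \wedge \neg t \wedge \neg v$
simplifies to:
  $\text{False}$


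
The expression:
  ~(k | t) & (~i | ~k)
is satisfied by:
  {t: False, k: False}


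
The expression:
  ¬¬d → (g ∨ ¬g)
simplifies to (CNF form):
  True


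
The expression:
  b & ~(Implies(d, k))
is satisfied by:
  {b: True, d: True, k: False}


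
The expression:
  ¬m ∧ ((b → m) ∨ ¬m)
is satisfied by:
  {m: False}


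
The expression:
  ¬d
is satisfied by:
  {d: False}


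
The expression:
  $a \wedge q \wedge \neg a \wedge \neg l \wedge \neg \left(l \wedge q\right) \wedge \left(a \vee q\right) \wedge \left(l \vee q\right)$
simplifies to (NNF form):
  $\text{False}$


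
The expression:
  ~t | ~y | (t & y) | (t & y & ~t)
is always true.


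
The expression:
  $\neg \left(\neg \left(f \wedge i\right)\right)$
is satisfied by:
  {i: True, f: True}


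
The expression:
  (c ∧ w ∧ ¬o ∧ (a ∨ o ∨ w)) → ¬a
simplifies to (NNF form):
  o ∨ ¬a ∨ ¬c ∨ ¬w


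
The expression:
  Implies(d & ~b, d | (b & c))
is always true.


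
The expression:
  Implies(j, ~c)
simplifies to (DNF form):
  ~c | ~j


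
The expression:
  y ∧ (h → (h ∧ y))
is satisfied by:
  {y: True}


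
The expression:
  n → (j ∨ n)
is always true.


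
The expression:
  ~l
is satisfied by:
  {l: False}


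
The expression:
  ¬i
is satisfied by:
  {i: False}


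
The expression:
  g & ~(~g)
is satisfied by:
  {g: True}


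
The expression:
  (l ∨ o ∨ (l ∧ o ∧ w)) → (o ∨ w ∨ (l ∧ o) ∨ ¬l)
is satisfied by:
  {o: True, w: True, l: False}
  {o: True, l: False, w: False}
  {w: True, l: False, o: False}
  {w: False, l: False, o: False}
  {o: True, w: True, l: True}
  {o: True, l: True, w: False}
  {w: True, l: True, o: False}


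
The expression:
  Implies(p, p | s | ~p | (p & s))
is always true.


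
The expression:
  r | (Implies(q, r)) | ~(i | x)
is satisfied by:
  {r: True, x: False, q: False, i: False}
  {r: True, i: True, x: False, q: False}
  {r: True, x: True, q: False, i: False}
  {r: True, i: True, x: True, q: False}
  {i: False, x: False, q: False, r: False}
  {i: True, x: False, q: False, r: False}
  {x: True, i: False, q: False, r: False}
  {i: True, x: True, q: False, r: False}
  {q: True, r: True, i: False, x: False}
  {i: True, q: True, r: True, x: False}
  {q: True, r: True, x: True, i: False}
  {i: True, q: True, r: True, x: True}
  {q: True, r: False, x: False, i: False}


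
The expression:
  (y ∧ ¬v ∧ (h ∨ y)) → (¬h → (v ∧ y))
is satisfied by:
  {v: True, h: True, y: False}
  {v: True, h: False, y: False}
  {h: True, v: False, y: False}
  {v: False, h: False, y: False}
  {y: True, v: True, h: True}
  {y: True, v: True, h: False}
  {y: True, h: True, v: False}


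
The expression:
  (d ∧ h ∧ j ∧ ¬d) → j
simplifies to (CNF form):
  True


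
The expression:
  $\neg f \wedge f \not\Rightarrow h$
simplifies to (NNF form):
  $\text{False}$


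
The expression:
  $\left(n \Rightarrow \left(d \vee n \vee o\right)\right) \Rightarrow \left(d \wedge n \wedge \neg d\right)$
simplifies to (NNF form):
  $\text{False}$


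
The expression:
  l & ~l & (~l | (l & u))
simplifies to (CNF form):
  False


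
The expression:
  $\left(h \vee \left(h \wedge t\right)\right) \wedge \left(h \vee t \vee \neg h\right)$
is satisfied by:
  {h: True}


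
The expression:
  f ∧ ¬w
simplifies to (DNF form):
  f ∧ ¬w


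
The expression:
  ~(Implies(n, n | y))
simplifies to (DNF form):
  False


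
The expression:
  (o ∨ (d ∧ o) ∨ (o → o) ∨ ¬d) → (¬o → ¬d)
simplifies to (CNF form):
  o ∨ ¬d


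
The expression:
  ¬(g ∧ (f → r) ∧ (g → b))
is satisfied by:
  {f: True, g: False, b: False, r: False}
  {f: False, g: False, b: False, r: False}
  {r: True, f: True, g: False, b: False}
  {r: True, f: False, g: False, b: False}
  {b: True, f: True, g: False, r: False}
  {b: True, f: False, g: False, r: False}
  {r: True, b: True, f: True, g: False}
  {r: True, b: True, f: False, g: False}
  {g: True, f: True, r: False, b: False}
  {g: True, f: False, r: False, b: False}
  {r: True, g: True, f: True, b: False}
  {r: True, g: True, f: False, b: False}
  {b: True, g: True, f: True, r: False}


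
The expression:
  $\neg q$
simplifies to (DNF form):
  $\neg q$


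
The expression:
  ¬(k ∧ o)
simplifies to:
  ¬k ∨ ¬o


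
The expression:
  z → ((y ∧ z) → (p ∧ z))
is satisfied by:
  {p: True, z: False, y: False}
  {p: False, z: False, y: False}
  {y: True, p: True, z: False}
  {y: True, p: False, z: False}
  {z: True, p: True, y: False}
  {z: True, p: False, y: False}
  {z: True, y: True, p: True}


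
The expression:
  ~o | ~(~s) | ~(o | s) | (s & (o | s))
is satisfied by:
  {s: True, o: False}
  {o: False, s: False}
  {o: True, s: True}


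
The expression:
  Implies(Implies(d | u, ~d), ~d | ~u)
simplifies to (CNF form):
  True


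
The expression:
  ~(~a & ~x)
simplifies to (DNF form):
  a | x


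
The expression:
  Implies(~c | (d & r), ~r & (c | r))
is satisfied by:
  {c: True, d: False, r: False}
  {c: True, r: True, d: False}
  {c: True, d: True, r: False}


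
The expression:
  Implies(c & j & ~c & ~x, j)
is always true.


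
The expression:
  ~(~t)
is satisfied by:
  {t: True}


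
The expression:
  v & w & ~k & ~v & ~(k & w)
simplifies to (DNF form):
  False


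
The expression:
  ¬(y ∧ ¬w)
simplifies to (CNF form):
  w ∨ ¬y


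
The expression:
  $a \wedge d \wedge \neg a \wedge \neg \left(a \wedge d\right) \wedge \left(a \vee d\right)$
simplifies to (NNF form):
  $\text{False}$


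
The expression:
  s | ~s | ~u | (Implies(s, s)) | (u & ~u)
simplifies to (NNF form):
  True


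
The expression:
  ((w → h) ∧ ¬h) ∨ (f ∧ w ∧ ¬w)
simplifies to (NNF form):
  ¬h ∧ ¬w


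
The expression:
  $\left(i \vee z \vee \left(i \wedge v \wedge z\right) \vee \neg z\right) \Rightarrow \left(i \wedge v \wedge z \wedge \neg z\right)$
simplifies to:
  $\text{False}$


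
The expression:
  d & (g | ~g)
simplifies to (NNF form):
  d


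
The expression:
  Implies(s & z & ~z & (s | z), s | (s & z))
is always true.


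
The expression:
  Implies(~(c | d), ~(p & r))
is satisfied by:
  {d: True, c: True, p: False, r: False}
  {d: True, p: False, c: False, r: False}
  {c: True, d: False, p: False, r: False}
  {d: False, p: False, c: False, r: False}
  {r: True, d: True, c: True, p: False}
  {r: True, d: True, p: False, c: False}
  {r: True, c: True, d: False, p: False}
  {r: True, d: False, p: False, c: False}
  {d: True, p: True, c: True, r: False}
  {d: True, p: True, r: False, c: False}
  {p: True, c: True, r: False, d: False}
  {p: True, r: False, c: False, d: False}
  {d: True, p: True, r: True, c: True}
  {d: True, p: True, r: True, c: False}
  {p: True, r: True, c: True, d: False}


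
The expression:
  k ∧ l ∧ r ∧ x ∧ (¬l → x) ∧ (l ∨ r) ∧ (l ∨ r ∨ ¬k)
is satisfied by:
  {r: True, x: True, k: True, l: True}


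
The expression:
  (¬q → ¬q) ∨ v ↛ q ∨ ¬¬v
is always true.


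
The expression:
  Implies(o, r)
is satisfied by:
  {r: True, o: False}
  {o: False, r: False}
  {o: True, r: True}


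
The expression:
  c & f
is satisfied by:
  {c: True, f: True}


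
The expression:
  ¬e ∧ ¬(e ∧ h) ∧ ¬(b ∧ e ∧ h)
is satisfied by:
  {e: False}


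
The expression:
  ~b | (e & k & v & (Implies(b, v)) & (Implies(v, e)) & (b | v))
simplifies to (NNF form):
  ~b | (e & k & v)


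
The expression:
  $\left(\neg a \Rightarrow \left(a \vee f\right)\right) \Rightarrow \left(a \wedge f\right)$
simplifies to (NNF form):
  $\left(a \wedge f\right) \vee \left(\neg a \wedge \neg f\right)$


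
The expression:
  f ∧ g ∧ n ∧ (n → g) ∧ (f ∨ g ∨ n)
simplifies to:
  f ∧ g ∧ n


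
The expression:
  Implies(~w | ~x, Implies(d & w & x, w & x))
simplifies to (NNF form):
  True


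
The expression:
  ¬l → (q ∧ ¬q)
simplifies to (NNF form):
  l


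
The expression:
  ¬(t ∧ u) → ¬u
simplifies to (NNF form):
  t ∨ ¬u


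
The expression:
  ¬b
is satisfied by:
  {b: False}


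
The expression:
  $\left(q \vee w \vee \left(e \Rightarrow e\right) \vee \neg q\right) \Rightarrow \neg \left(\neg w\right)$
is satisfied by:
  {w: True}


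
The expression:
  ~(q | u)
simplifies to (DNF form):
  ~q & ~u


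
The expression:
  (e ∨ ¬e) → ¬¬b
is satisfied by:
  {b: True}


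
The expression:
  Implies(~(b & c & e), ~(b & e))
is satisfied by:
  {c: True, e: False, b: False}
  {e: False, b: False, c: False}
  {b: True, c: True, e: False}
  {b: True, e: False, c: False}
  {c: True, e: True, b: False}
  {e: True, c: False, b: False}
  {b: True, e: True, c: True}


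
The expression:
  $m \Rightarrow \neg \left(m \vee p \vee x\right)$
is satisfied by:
  {m: False}


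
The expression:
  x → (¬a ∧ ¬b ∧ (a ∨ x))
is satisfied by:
  {a: False, x: False, b: False}
  {b: True, a: False, x: False}
  {a: True, b: False, x: False}
  {b: True, a: True, x: False}
  {x: True, b: False, a: False}


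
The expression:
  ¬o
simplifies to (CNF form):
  ¬o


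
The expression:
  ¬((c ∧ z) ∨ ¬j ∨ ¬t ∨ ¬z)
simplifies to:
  j ∧ t ∧ z ∧ ¬c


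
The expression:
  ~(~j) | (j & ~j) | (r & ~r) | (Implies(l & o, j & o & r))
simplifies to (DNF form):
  j | ~l | ~o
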